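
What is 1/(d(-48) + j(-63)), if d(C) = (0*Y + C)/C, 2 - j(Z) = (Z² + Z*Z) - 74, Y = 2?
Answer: -1/7861 ≈ -0.00012721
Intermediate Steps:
j(Z) = 76 - 2*Z² (j(Z) = 2 - ((Z² + Z*Z) - 74) = 2 - ((Z² + Z²) - 74) = 2 - (2*Z² - 74) = 2 - (-74 + 2*Z²) = 2 + (74 - 2*Z²) = 76 - 2*Z²)
d(C) = 1 (d(C) = (0*2 + C)/C = (0 + C)/C = C/C = 1)
1/(d(-48) + j(-63)) = 1/(1 + (76 - 2*(-63)²)) = 1/(1 + (76 - 2*3969)) = 1/(1 + (76 - 7938)) = 1/(1 - 7862) = 1/(-7861) = -1/7861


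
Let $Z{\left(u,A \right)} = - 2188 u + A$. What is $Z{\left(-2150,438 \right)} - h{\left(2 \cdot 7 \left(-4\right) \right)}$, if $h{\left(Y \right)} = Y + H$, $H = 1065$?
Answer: $4703629$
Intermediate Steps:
$Z{\left(u,A \right)} = A - 2188 u$
$h{\left(Y \right)} = 1065 + Y$ ($h{\left(Y \right)} = Y + 1065 = 1065 + Y$)
$Z{\left(-2150,438 \right)} - h{\left(2 \cdot 7 \left(-4\right) \right)} = \left(438 - -4704200\right) - \left(1065 + 2 \cdot 7 \left(-4\right)\right) = \left(438 + 4704200\right) - \left(1065 + 14 \left(-4\right)\right) = 4704638 - \left(1065 - 56\right) = 4704638 - 1009 = 4703629$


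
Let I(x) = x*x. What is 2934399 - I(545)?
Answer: 2637374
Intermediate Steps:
I(x) = x**2
2934399 - I(545) = 2934399 - 1*545**2 = 2934399 - 1*297025 = 2934399 - 297025 = 2637374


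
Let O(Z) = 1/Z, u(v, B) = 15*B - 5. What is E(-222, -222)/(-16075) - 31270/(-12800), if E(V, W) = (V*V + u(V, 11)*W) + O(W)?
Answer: 724799159/456787200 ≈ 1.5867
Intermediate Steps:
u(v, B) = -5 + 15*B
E(V, W) = V**2 + 1/W + 160*W (E(V, W) = (V*V + (-5 + 15*11)*W) + 1/W = (V**2 + (-5 + 165)*W) + 1/W = (V**2 + 160*W) + 1/W = V**2 + 1/W + 160*W)
E(-222, -222)/(-16075) - 31270/(-12800) = ((-222)**2 + 1/(-222) + 160*(-222))/(-16075) - 31270/(-12800) = (49284 - 1/222 - 35520)*(-1/16075) - 31270*(-1/12800) = (3055607/222)*(-1/16075) + 3127/1280 = -3055607/3568650 + 3127/1280 = 724799159/456787200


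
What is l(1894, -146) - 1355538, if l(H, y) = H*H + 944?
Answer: 2232642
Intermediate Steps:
l(H, y) = 944 + H**2 (l(H, y) = H**2 + 944 = 944 + H**2)
l(1894, -146) - 1355538 = (944 + 1894**2) - 1355538 = (944 + 3587236) - 1355538 = 3588180 - 1355538 = 2232642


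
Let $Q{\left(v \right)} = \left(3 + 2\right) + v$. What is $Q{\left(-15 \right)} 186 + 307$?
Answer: $-1553$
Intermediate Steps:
$Q{\left(v \right)} = 5 + v$
$Q{\left(-15 \right)} 186 + 307 = \left(5 - 15\right) 186 + 307 = \left(-10\right) 186 + 307 = -1860 + 307 = -1553$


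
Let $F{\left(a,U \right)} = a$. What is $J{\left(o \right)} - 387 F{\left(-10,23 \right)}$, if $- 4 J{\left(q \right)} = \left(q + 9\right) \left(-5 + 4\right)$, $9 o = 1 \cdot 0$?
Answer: $\frac{15489}{4} \approx 3872.3$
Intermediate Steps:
$o = 0$ ($o = \frac{1 \cdot 0}{9} = \frac{1}{9} \cdot 0 = 0$)
$J{\left(q \right)} = \frac{9}{4} + \frac{q}{4}$ ($J{\left(q \right)} = - \frac{\left(q + 9\right) \left(-5 + 4\right)}{4} = - \frac{\left(9 + q\right) \left(-1\right)}{4} = - \frac{-9 - q}{4} = \frac{9}{4} + \frac{q}{4}$)
$J{\left(o \right)} - 387 F{\left(-10,23 \right)} = \left(\frac{9}{4} + \frac{1}{4} \cdot 0\right) - -3870 = \left(\frac{9}{4} + 0\right) + 3870 = \frac{9}{4} + 3870 = \frac{15489}{4}$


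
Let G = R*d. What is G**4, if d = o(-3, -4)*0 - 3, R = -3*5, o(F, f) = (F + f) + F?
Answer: 4100625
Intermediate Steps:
o(F, f) = f + 2*F
R = -15
d = -3 (d = (-4 + 2*(-3))*0 - 3 = (-4 - 6)*0 - 3 = -10*0 - 3 = 0 - 3 = -3)
G = 45 (G = -15*(-3) = 45)
G**4 = 45**4 = 4100625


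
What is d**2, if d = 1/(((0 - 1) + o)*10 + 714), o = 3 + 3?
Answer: 1/583696 ≈ 1.7132e-6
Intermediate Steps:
o = 6
d = 1/764 (d = 1/(((0 - 1) + 6)*10 + 714) = 1/((-1 + 6)*10 + 714) = 1/(5*10 + 714) = 1/(50 + 714) = 1/764 ≈ 0.0013089)
d**2 = (1/764)**2 = 1/583696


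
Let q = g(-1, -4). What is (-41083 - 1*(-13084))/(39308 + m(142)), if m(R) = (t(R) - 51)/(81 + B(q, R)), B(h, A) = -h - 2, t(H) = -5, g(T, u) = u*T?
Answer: -2099925/2948044 ≈ -0.71231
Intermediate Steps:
g(T, u) = T*u
q = 4 (q = -1*(-4) = 4)
B(h, A) = -2 - h
m(R) = -56/75 (m(R) = (-5 - 51)/(81 + (-2 - 1*4)) = -56/(81 + (-2 - 4)) = -56/(81 - 6) = -56/75)
(-41083 - 1*(-13084))/(39308 + m(142)) = (-41083 - 1*(-13084))/(39308 - 56/75) = (-41083 + 13084)/(2948044/75) = -27999*75/2948044 = -2099925/2948044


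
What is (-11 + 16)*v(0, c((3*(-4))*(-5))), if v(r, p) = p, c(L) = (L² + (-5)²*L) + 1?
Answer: 25505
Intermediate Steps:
c(L) = 1 + L² + 25*L (c(L) = (L² + 25*L) + 1 = 1 + L² + 25*L)
(-11 + 16)*v(0, c((3*(-4))*(-5))) = (-11 + 16)*(1 + ((3*(-4))*(-5))² + 25*((3*(-4))*(-5))) = 5*(1 + (-12*(-5))² + 25*(-12*(-5))) = 5*(1 + 60² + 25*60) = 5*(1 + 3600 + 1500) = 5*5101 = 25505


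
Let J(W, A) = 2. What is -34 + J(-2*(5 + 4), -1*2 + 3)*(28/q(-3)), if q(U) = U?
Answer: -158/3 ≈ -52.667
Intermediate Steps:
-34 + J(-2*(5 + 4), -1*2 + 3)*(28/q(-3)) = -34 + 2*(28/(-3)) = -34 + 2*(28*(-1/3)) = -34 + 2*(-28/3) = -34 - 56/3 = -158/3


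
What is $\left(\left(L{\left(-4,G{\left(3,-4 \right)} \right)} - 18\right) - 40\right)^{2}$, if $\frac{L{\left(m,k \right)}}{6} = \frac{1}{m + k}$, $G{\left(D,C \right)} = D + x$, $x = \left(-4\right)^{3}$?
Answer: $\frac{14258176}{4225} \approx 3374.7$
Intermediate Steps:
$x = -64$
$G{\left(D,C \right)} = -64 + D$ ($G{\left(D,C \right)} = D - 64 = -64 + D$)
$L{\left(m,k \right)} = \frac{6}{k + m}$ ($L{\left(m,k \right)} = \frac{6}{m + k} = \frac{6}{k + m}$)
$\left(\left(L{\left(-4,G{\left(3,-4 \right)} \right)} - 18\right) - 40\right)^{2} = \left(\left(\frac{6}{\left(-64 + 3\right) - 4} - 18\right) - 40\right)^{2} = \left(\left(\frac{6}{-61 - 4} - 18\right) - 40\right)^{2} = \left(\left(\frac{6}{-65} - 18\right) - 40\right)^{2} = \left(\left(6 \left(- \frac{1}{65}\right) - 18\right) - 40\right)^{2} = \left(\left(- \frac{6}{65} - 18\right) - 40\right)^{2} = \left(- \frac{1176}{65} - 40\right)^{2} = \left(- \frac{3776}{65}\right)^{2} = \frac{14258176}{4225}$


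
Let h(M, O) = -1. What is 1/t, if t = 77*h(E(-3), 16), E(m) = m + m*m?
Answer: -1/77 ≈ -0.012987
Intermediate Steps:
E(m) = m + m²
t = -77 (t = 77*(-1) = -77)
1/t = 1/(-77) = -1/77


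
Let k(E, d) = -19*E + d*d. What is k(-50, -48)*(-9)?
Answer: -29286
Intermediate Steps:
k(E, d) = d**2 - 19*E (k(E, d) = -19*E + d**2 = d**2 - 19*E)
k(-50, -48)*(-9) = ((-48)**2 - 19*(-50))*(-9) = (2304 + 950)*(-9) = 3254*(-9) = -29286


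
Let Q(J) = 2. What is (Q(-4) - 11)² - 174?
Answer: -93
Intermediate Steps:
(Q(-4) - 11)² - 174 = (2 - 11)² - 174 = (-9)² - 174 = 81 - 174 = -93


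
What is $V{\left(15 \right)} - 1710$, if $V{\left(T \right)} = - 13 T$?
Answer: $-1905$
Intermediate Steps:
$V{\left(15 \right)} - 1710 = \left(-13\right) 15 - 1710 = -195 - 1710 = -1905$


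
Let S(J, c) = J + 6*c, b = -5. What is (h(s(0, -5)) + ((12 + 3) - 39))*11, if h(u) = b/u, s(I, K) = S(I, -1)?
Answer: -1529/6 ≈ -254.83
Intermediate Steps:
s(I, K) = -6 + I (s(I, K) = I + 6*(-1) = I - 6 = -6 + I)
h(u) = -5/u
(h(s(0, -5)) + ((12 + 3) - 39))*11 = (-5/(-6 + 0) + ((12 + 3) - 39))*11 = (-5/(-6) + (15 - 39))*11 = (-5*(-⅙) - 24)*11 = (⅚ - 24)*11 = -139/6*11 = -1529/6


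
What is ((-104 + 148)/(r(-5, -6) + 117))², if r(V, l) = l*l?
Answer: 1936/23409 ≈ 0.082703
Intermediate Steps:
r(V, l) = l²
((-104 + 148)/(r(-5, -6) + 117))² = ((-104 + 148)/((-6)² + 117))² = (44/(36 + 117))² = (44/153)² = 1936/23409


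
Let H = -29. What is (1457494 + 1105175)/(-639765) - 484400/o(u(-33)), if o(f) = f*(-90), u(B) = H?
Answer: -1172558267/6184395 ≈ -189.60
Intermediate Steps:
u(B) = -29
o(f) = -90*f
(1457494 + 1105175)/(-639765) - 484400/o(u(-33)) = (1457494 + 1105175)/(-639765) - 484400/((-90*(-29))) = 2562669*(-1/639765) - 484400/2610 = -284741/71085 - 484400*1/2610 = -284741/71085 - 48440/261 = -1172558267/6184395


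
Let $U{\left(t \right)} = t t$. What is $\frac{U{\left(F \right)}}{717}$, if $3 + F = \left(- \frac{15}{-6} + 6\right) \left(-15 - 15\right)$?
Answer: $\frac{22188}{239} \approx 92.837$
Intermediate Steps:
$F = -258$ ($F = -3 + \left(- \frac{15}{-6} + 6\right) \left(-15 - 15\right) = -3 + \left(\left(-15\right) \left(- \frac{1}{6}\right) + 6\right) \left(-30\right) = -3 + \left(\frac{5}{2} + 6\right) \left(-30\right) = -3 + \frac{17}{2} \left(-30\right) = -3 - 255 = -258$)
$U{\left(t \right)} = t^{2}$
$\frac{U{\left(F \right)}}{717} = \frac{\left(-258\right)^{2}}{717} = 66564 \cdot \frac{1}{717} = \frac{22188}{239}$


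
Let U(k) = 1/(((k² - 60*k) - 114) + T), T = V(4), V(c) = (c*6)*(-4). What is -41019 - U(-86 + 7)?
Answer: -441815650/10771 ≈ -41019.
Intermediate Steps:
V(c) = -24*c (V(c) = (6*c)*(-4) = -24*c)
T = -96 (T = -24*4 = -96)
U(k) = 1/(-210 + k² - 60*k) (U(k) = 1/(((k² - 60*k) - 114) - 96) = 1/((-114 + k² - 60*k) - 96) = 1/(-210 + k² - 60*k))
-41019 - U(-86 + 7) = -41019 - 1/(-210 + (-86 + 7)² - 60*(-86 + 7)) = -41019 - 1/(-210 + (-79)² - 60*(-79)) = -41019 - 1/(-210 + 6241 + 4740) = -41019 - 1/10771 = -441815650/10771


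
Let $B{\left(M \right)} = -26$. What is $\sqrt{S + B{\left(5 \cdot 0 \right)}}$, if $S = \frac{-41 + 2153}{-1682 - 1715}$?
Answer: $\frac{i \sqrt{307204298}}{3397} \approx 5.1596 i$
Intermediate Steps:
$S = - \frac{2112}{3397}$ ($S = \frac{2112}{-3397} = 2112 \left(- \frac{1}{3397}\right) = - \frac{2112}{3397} \approx -0.62173$)
$\sqrt{S + B{\left(5 \cdot 0 \right)}} = \sqrt{- \frac{2112}{3397} - 26} = \sqrt{- \frac{90434}{3397}} = \frac{i \sqrt{307204298}}{3397}$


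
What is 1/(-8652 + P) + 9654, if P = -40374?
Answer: 473297003/49026 ≈ 9654.0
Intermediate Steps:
1/(-8652 + P) + 9654 = 1/(-8652 - 40374) + 9654 = 1/(-49026) + 9654 = -1/49026 + 9654 = 473297003/49026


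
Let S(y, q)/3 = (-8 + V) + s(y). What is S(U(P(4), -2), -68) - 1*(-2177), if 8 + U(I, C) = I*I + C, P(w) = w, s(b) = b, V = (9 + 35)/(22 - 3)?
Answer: 41381/19 ≈ 2177.9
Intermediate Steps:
V = 44/19 ≈ 2.3158
U(I, C) = -8 + C + I² (U(I, C) = -8 + (I*I + C) = -8 + (I² + C) = -8 + (C + I²) = -8 + C + I²)
S(y, q) = -324/19 + 3*y (S(y, q) = 3*((-8 + 44/19) + y) = 3*(-108/19 + y) = -324/19 + 3*y)
S(U(P(4), -2), -68) - 1*(-2177) = (-324/19 + 3*(-8 - 2 + 4²)) - 1*(-2177) = (-324/19 + 3*(-8 - 2 + 16)) + 2177 = (-324/19 + 3*6) + 2177 = (-324/19 + 18) + 2177 = 18/19 + 2177 = 41381/19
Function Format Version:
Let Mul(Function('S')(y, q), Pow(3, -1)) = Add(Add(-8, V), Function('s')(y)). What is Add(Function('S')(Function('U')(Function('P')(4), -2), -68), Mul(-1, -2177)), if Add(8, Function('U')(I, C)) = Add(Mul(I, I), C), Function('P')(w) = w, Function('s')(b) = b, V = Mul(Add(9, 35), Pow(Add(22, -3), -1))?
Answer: Rational(41381, 19) ≈ 2177.9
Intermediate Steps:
V = Rational(44, 19) (V = Mul(44, Pow(19, -1)) = Mul(44, Rational(1, 19)) = Rational(44, 19) ≈ 2.3158)
Function('U')(I, C) = Add(-8, C, Pow(I, 2)) (Function('U')(I, C) = Add(-8, Add(Mul(I, I), C)) = Add(-8, Add(Pow(I, 2), C)) = Add(-8, Add(C, Pow(I, 2))) = Add(-8, C, Pow(I, 2)))
Function('S')(y, q) = Add(Rational(-324, 19), Mul(3, y)) (Function('S')(y, q) = Mul(3, Add(Add(-8, Rational(44, 19)), y)) = Mul(3, Add(Rational(-108, 19), y)) = Add(Rational(-324, 19), Mul(3, y)))
Add(Function('S')(Function('U')(Function('P')(4), -2), -68), Mul(-1, -2177)) = Add(Add(Rational(-324, 19), Mul(3, Add(-8, -2, Pow(4, 2)))), Mul(-1, -2177)) = Add(Add(Rational(-324, 19), Mul(3, Add(-8, -2, 16))), 2177) = Add(Add(Rational(-324, 19), Mul(3, 6)), 2177) = Add(Add(Rational(-324, 19), 18), 2177) = Add(Rational(18, 19), 2177) = Rational(41381, 19)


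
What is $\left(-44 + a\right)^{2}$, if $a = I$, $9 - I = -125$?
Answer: $8100$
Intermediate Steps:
$I = 134$ ($I = 9 - -125 = 9 + 125 = 134$)
$a = 134$
$\left(-44 + a\right)^{2} = \left(-44 + 134\right)^{2} = 90^{2} = 8100$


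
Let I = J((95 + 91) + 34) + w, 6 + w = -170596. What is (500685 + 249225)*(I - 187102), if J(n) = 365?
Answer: -267972089490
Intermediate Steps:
w = -170602 (w = -6 - 170596 = -170602)
I = -170237 (I = 365 - 170602 = -170237)
(500685 + 249225)*(I - 187102) = (500685 + 249225)*(-170237 - 187102) = 749910*(-357339) = -267972089490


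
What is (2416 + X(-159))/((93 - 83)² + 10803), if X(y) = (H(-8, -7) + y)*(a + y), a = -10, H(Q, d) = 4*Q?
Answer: 34695/10903 ≈ 3.1822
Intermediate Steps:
X(y) = (-32 + y)*(-10 + y) (X(y) = (4*(-8) + y)*(-10 + y) = (-32 + y)*(-10 + y))
(2416 + X(-159))/((93 - 83)² + 10803) = (2416 + (320 + (-159)² - 42*(-159)))/((93 - 83)² + 10803) = (2416 + (320 + 25281 + 6678))/(10² + 10803) = (2416 + 32279)/(100 + 10803) = 34695/10903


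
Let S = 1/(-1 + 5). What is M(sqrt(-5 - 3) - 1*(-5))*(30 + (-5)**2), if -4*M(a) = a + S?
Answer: -1155/16 - 55*I*sqrt(2)/2 ≈ -72.188 - 38.891*I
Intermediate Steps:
S = 1/4 ≈ 0.25000
M(a) = -1/16 - a/4 (M(a) = -(a + 1/4)/4 = -(1/4 + a)/4 = -1/16 - a/4)
M(sqrt(-5 - 3) - 1*(-5))*(30 + (-5)**2) = (-1/16 - (sqrt(-5 - 3) - 1*(-5))/4)*(30 + (-5)**2) = (-1/16 - (sqrt(-8) + 5)/4)*(30 + 25) = (-1/16 - (2*I*sqrt(2) + 5)/4)*55 = (-1/16 - (5 + 2*I*sqrt(2))/4)*55 = (-1/16 + (-5/4 - I*sqrt(2)/2))*55 = (-21/16 - I*sqrt(2)/2)*55 = -1155/16 - 55*I*sqrt(2)/2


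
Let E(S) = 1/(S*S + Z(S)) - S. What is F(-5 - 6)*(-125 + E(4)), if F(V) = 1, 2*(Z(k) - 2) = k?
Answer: -2579/20 ≈ -128.95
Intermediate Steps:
Z(k) = 2 + k/2
E(S) = 1/(2 + S**2 + S/2) - S (E(S) = 1/(S*S + (2 + S/2)) - S = 1/(S**2 + (2 + S/2)) - S = 1/(2 + S**2 + S/2) - S)
F(-5 - 6)*(-125 + E(4)) = 1*(-125 + (2 - 2*4**3 - 1*4*(4 + 4))/(4 + 4 + 2*4**2)) = 1*(-125 + (2 - 2*64 - 1*4*8)/(4 + 4 + 2*16)) = 1*(-125 + (2 - 128 - 32)/(4 + 4 + 32)) = 1*(-125 - 158/40) = 1*(-125 + (1/40)*(-158)) = 1*(-125 - 79/20) = 1*(-2579/20) = -2579/20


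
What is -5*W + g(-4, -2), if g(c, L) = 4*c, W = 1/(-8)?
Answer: -123/8 ≈ -15.375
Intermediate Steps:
W = -⅛ (W = 1*(-⅛) = -⅛ ≈ -0.12500)
-5*W + g(-4, -2) = -5*(-⅛) + 4*(-4) = 5/8 - 16 = -123/8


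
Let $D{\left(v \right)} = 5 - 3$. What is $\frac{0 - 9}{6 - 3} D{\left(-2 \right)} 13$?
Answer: $-78$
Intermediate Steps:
$D{\left(v \right)} = 2$
$\frac{0 - 9}{6 - 3} D{\left(-2 \right)} 13 = \frac{0 - 9}{6 - 3} \cdot 2 \cdot 13 = - \frac{9}{3} \cdot 2 \cdot 13 = \left(-9\right) \frac{1}{3} \cdot 2 \cdot 13 = \left(-3\right) 2 \cdot 13 = \left(-6\right) 13 = -78$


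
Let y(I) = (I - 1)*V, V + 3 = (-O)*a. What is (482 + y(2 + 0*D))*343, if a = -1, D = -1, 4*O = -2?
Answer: 328251/2 ≈ 1.6413e+5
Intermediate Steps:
O = -1/2 (O = (1/4)*(-2) = -1/2 ≈ -0.50000)
V = -7/2 (V = -3 - 1*(-1/2)*(-1) = -3 + (1/2)*(-1) = -3 - 1/2 = -7/2 ≈ -3.5000)
y(I) = 7/2 - 7*I/2 (y(I) = (I - 1)*(-7/2) = (-1 + I)*(-7/2) = 7/2 - 7*I/2)
(482 + y(2 + 0*D))*343 = (482 + (7/2 - 7*(2 + 0*(-1))/2))*343 = (482 + (7/2 - 7*(2 + 0)/2))*343 = (482 + (7/2 - 7/2*2))*343 = (482 + (7/2 - 7))*343 = (482 - 7/2)*343 = (957/2)*343 = 328251/2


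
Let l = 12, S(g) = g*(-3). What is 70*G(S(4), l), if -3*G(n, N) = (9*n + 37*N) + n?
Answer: -7560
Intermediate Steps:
S(g) = -3*g
G(n, N) = -37*N/3 - 10*n/3 (G(n, N) = -((9*n + 37*N) + n)/3 = -(10*n + 37*N)/3 = -37*N/3 - 10*n/3)
70*G(S(4), l) = 70*(-37/3*12 - (-10)*4) = 70*(-148 - 10/3*(-12)) = 70*(-148 + 40) = 70*(-108) = -7560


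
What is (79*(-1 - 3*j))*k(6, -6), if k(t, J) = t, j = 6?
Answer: -9006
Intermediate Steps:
(79*(-1 - 3*j))*k(6, -6) = (79*(-1 - 3*6))*6 = (79*(-1 - 18))*6 = (79*(-19))*6 = -1501*6 = -9006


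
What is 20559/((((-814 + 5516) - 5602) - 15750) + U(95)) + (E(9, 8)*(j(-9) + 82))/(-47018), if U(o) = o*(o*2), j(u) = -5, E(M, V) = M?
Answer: 68976633/4701800 ≈ 14.670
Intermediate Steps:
U(o) = 2*o² (U(o) = o*(2*o) = 2*o²)
20559/((((-814 + 5516) - 5602) - 15750) + U(95)) + (E(9, 8)*(j(-9) + 82))/(-47018) = 20559/((((-814 + 5516) - 5602) - 15750) + 2*95²) + (9*(-5 + 82))/(-47018) = 20559/(((4702 - 5602) - 15750) + 2*9025) + (9*77)*(-1/47018) = 20559/((-900 - 15750) + 18050) + 693*(-1/47018) = 20559/(-16650 + 18050) - 693/47018 = 20559/1400 - 693/47018 = 20559*(1/1400) - 693/47018 = 2937/200 - 693/47018 = 68976633/4701800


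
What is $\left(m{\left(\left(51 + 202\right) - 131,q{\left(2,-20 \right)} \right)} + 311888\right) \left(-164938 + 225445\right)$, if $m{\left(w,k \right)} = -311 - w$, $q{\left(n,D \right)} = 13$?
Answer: $18845207685$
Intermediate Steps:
$\left(m{\left(\left(51 + 202\right) - 131,q{\left(2,-20 \right)} \right)} + 311888\right) \left(-164938 + 225445\right) = \left(\left(-311 - \left(\left(51 + 202\right) - 131\right)\right) + 311888\right) \left(-164938 + 225445\right) = \left(\left(-311 - \left(253 - 131\right)\right) + 311888\right) 60507 = \left(\left(-311 - 122\right) + 311888\right) 60507 = \left(-433 + 311888\right) 60507 = 311455 \cdot 60507 = 18845207685$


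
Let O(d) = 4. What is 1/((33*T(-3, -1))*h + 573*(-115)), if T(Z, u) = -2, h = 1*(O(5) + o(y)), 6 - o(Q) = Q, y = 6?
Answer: -1/66159 ≈ -1.5115e-5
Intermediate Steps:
o(Q) = 6 - Q
h = 4 (h = 1*(4 + (6 - 1*6)) = 1*(4 + (6 - 6)) = 1*(4 + 0) = 1*4 = 4)
1/((33*T(-3, -1))*h + 573*(-115)) = 1/((33*(-2))*4 + 573*(-115)) = 1/(-66*4 - 65895) = 1/(-264 - 65895) = 1/(-66159) = -1/66159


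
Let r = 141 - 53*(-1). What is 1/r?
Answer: 1/194 ≈ 0.0051546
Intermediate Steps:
r = 194 (r = 141 + 53 = 194)
1/r = 1/194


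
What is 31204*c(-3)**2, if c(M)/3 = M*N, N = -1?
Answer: 2527524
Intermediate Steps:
c(M) = -3*M (c(M) = 3*(M*(-1)) = 3*(-M) = -3*M)
31204*c(-3)**2 = 31204*(-3*(-3))**2 = 31204*9**2 = 31204*81 = 2527524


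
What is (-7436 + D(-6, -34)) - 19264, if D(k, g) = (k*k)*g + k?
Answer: -27930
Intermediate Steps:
D(k, g) = k + g*k**2 (D(k, g) = k**2*g + k = g*k**2 + k = k + g*k**2)
(-7436 + D(-6, -34)) - 19264 = (-7436 - 6*(1 - 34*(-6))) - 19264 = (-7436 - 6*(1 + 204)) - 19264 = (-7436 - 6*205) - 19264 = (-7436 - 1230) - 19264 = -8666 - 19264 = -27930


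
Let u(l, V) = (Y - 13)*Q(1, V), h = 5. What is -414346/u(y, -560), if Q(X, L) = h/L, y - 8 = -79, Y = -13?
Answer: -23203376/13 ≈ -1.7849e+6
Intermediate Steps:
y = -71 (y = 8 - 79 = -71)
Q(X, L) = 5/L
u(l, V) = -130/V (u(l, V) = (-13 - 13)*(5/V) = -130/V)
-414346/u(y, -560) = -414346/((-130/(-560))) = -414346/((-130*(-1/560))) = -414346/13/56 = -414346*56/13 = -23203376/13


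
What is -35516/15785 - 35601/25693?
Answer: -1474474373/405564005 ≈ -3.6356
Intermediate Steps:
-35516/15785 - 35601/25693 = -1474474373/405564005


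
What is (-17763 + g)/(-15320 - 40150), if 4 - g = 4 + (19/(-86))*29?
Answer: 1527067/4770420 ≈ 0.32011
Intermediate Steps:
g = 551/86 (g = 4 - (4 + (19/(-86))*29) = 4 - (4 + (19*(-1/86))*29) = 4 - (4 - 19/86*29) = 4 - (4 - 551/86) = 4 - 1*(-207/86) = 4 + 207/86 = 551/86 ≈ 6.4070)
(-17763 + g)/(-15320 - 40150) = (-17763 + 551/86)/(-15320 - 40150) = -1527067/86/(-55470) = -1527067/86*(-1/55470) = 1527067/4770420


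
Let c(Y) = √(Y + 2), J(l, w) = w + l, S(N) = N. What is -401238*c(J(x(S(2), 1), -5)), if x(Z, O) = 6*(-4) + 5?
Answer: -401238*I*√22 ≈ -1.882e+6*I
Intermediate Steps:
x(Z, O) = -19 (x(Z, O) = -24 + 5 = -19)
J(l, w) = l + w
c(Y) = √(2 + Y)
-401238*c(J(x(S(2), 1), -5)) = -401238*√(2 + (-19 - 5)) = -401238*√(2 - 24) = -401238*I*√22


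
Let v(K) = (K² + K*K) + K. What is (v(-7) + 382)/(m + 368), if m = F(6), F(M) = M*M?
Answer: 473/404 ≈ 1.1708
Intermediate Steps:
F(M) = M²
m = 36 (m = 6² = 36)
v(K) = K + 2*K² (v(K) = (K² + K²) + K = 2*K² + K = K + 2*K²)
(v(-7) + 382)/(m + 368) = (-7*(1 + 2*(-7)) + 382)/(36 + 368) = (-7*(1 - 14) + 382)/404 = (-7*(-13) + 382)*(1/404) = (91 + 382)*(1/404) = 473*(1/404) = 473/404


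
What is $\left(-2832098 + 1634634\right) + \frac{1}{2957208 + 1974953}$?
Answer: $- \frac{5906085239703}{4932161} \approx -1.1975 \cdot 10^{6}$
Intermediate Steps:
$\left(-2832098 + 1634634\right) + \frac{1}{2957208 + 1974953} = -1197464 + \frac{1}{4932161} = - \frac{5906085239703}{4932161}$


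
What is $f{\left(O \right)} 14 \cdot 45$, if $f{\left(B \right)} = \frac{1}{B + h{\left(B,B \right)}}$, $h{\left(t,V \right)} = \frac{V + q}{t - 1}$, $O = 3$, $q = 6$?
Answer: $84$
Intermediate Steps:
$h{\left(t,V \right)} = \frac{6 + V}{-1 + t}$ ($h{\left(t,V \right)} = \frac{V + 6}{t - 1} = \frac{6 + V}{-1 + t}$)
$f{\left(B \right)} = \frac{1}{B + \frac{6 + B}{-1 + B}}$
$f{\left(O \right)} 14 \cdot 45 = \frac{-1 + 3}{6 + 3^{2}} \cdot 14 \cdot 45 = \frac{1}{6 + 9} \cdot 2 \cdot 14 \cdot 45 = \frac{1}{15} \cdot 2 \cdot 14 \cdot 45 = \frac{2}{15} \cdot 14 \cdot 45 = \frac{28}{15} \cdot 45 = 84$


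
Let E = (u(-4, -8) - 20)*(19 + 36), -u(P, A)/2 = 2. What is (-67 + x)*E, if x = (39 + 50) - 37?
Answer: 19800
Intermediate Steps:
u(P, A) = -4 (u(P, A) = -2*2 = -4)
x = 52 (x = 89 - 37 = 52)
E = -1320 (E = (-4 - 20)*(19 + 36) = -24*55 = -1320)
(-67 + x)*E = (-67 + 52)*(-1320) = -15*(-1320) = 19800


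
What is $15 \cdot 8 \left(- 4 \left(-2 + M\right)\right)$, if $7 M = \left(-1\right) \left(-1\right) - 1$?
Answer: $960$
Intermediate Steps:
$M = 0$ ($M = \frac{\left(-1\right) \left(-1\right) - 1}{7} = \frac{1 - 1}{7} = \frac{1}{7} \cdot 0 = 0$)
$15 \cdot 8 \left(- 4 \left(-2 + M\right)\right) = 15 \cdot 8 \left(- 4 \left(-2 + 0\right)\right) = 120 \left(\left(-4\right) \left(-2\right)\right) = 120 \cdot 8 = 960$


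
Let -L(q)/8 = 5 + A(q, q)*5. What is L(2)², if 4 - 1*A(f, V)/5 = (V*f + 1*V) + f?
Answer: 577600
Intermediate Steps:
A(f, V) = 20 - 5*V - 5*f - 5*V*f (A(f, V) = 20 - 5*((V*f + 1*V) + f) = 20 - 5*((V*f + V) + f) = 20 - 5*((V + V*f) + f) = 20 - 5*(V + f + V*f) = 20 + (-5*V - 5*f - 5*V*f) = 20 - 5*V - 5*f - 5*V*f)
L(q) = -840 + 200*q² + 400*q (L(q) = -8*(5 + (20 - 5*q - 5*q - 5*q*q)*5) = -8*(5 + (20 - 5*q - 5*q - 5*q²)*5) = -8*(5 + (20 - 10*q - 5*q²)*5) = -8*(5 + (100 - 50*q - 25*q²)) = -8*(105 - 50*q - 25*q²) = -840 + 200*q² + 400*q)
L(2)² = (-840 + 200*2² + 400*2)² = (-840 + 200*4 + 800)² = (-840 + 800 + 800)² = 760² = 577600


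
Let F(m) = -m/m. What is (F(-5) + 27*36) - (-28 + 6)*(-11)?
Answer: 729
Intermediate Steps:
F(m) = -1 (F(m) = -1*1 = -1)
(F(-5) + 27*36) - (-28 + 6)*(-11) = (-1 + 27*36) - (-28 + 6)*(-11) = (-1 + 972) - (-22)*(-11) = 971 - 1*242 = 971 - 242 = 729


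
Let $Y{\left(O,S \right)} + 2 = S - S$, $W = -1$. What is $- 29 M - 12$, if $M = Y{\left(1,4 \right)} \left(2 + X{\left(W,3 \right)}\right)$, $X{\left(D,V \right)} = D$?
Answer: $46$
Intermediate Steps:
$Y{\left(O,S \right)} = -2$ ($Y{\left(O,S \right)} = -2 + \left(S - S\right) = -2 + 0 = -2$)
$M = -2$ ($M = - 2 \left(2 - 1\right) = \left(-2\right) 1 = -2$)
$- 29 M - 12 = \left(-29\right) \left(-2\right) - 12 = 58 - 12 = 46$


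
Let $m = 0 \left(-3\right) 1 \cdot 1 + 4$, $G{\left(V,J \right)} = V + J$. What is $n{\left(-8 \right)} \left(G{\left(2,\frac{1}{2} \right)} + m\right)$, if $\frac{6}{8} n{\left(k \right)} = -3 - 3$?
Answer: $-52$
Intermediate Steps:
$n{\left(k \right)} = -8$ ($n{\left(k \right)} = \frac{4 \left(-3 - 3\right)}{3} = \frac{4}{3} \left(-6\right) = -8$)
$G{\left(V,J \right)} = J + V$
$m = 4$ ($m = 0 \left(\left(-3\right) 1\right) + 4 = 0 \left(-3\right) + 4 = 0 + 4 = 4$)
$n{\left(-8 \right)} \left(G{\left(2,\frac{1}{2} \right)} + m\right) = - 8 \left(\left(\frac{1}{2} + 2\right) + 4\right) = - 8 \left(\frac{5}{2} + 4\right) = \left(-8\right) \frac{13}{2} = -52$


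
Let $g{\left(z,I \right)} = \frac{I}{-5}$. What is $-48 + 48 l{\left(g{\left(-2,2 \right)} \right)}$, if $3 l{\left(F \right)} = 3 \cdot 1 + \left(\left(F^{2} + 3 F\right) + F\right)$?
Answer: $- \frac{576}{25} \approx -23.04$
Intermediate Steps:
$g{\left(z,I \right)} = - \frac{I}{5}$ ($g{\left(z,I \right)} = I \left(- \frac{1}{5}\right) = - \frac{I}{5}$)
$l{\left(F \right)} = 1 + \frac{F^{2}}{3} + \frac{4 F}{3}$ ($l{\left(F \right)} = \frac{3 \cdot 1 + \left(\left(F^{2} + 3 F\right) + F\right)}{3} = \frac{3 + \left(F^{2} + 4 F\right)}{3} = \frac{3 + F^{2} + 4 F}{3} = 1 + \frac{F^{2}}{3} + \frac{4 F}{3}$)
$-48 + 48 l{\left(g{\left(-2,2 \right)} \right)} = -48 + 48 \left(1 + \frac{\left(\left(- \frac{1}{5}\right) 2\right)^{2}}{3} + \frac{4 \left(\left(- \frac{1}{5}\right) 2\right)}{3}\right) = -48 + 48 \left(1 + \frac{\left(- \frac{2}{5}\right)^{2}}{3} + \frac{4}{3} \left(- \frac{2}{5}\right)\right) = -48 + 48 \left(1 + \frac{1}{3} \cdot \frac{4}{25} - \frac{8}{15}\right) = -48 + 48 \left(1 + \frac{4}{75} - \frac{8}{15}\right) = -48 + 48 \cdot \frac{13}{25} = -48 + \frac{624}{25} = - \frac{576}{25}$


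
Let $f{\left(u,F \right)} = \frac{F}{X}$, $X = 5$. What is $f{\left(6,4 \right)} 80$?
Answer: $64$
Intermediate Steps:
$f{\left(u,F \right)} = \frac{F}{5}$
$f{\left(6,4 \right)} 80 = \frac{1}{5} \cdot 4 \cdot 80 = \frac{4}{5} \cdot 80 = 64$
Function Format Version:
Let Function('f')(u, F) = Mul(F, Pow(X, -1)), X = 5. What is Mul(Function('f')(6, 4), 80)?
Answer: 64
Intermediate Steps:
Function('f')(u, F) = Mul(Rational(1, 5), F) (Function('f')(u, F) = Mul(F, Pow(5, -1)) = Mul(F, Rational(1, 5)) = Mul(Rational(1, 5), F))
Mul(Function('f')(6, 4), 80) = Mul(Mul(Rational(1, 5), 4), 80) = Mul(Rational(4, 5), 80) = 64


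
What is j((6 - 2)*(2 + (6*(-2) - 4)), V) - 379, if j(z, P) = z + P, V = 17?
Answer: -418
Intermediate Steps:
j(z, P) = P + z
j((6 - 2)*(2 + (6*(-2) - 4)), V) - 379 = (17 + (6 - 2)*(2 + (6*(-2) - 4))) - 379 = (17 + 4*(2 + (-12 - 4))) - 379 = (17 + 4*(2 - 16)) - 379 = (17 + 4*(-14)) - 379 = (17 - 56) - 379 = -39 - 379 = -418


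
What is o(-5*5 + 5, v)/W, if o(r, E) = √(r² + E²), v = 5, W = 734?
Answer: 5*√17/734 ≈ 0.028087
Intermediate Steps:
o(r, E) = √(E² + r²)
o(-5*5 + 5, v)/W = √(5² + (-5*5 + 5)²)/734 = √(25 + (-25 + 5)²)*(1/734) = √(25 + (-20)²)*(1/734) = √(25 + 400)*(1/734) = √425*(1/734) = (5*√17)*(1/734) = 5*√17/734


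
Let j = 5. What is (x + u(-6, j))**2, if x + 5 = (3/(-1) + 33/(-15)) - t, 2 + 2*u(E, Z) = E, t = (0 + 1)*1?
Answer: 5776/25 ≈ 231.04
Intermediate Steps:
t = 1 (t = 1*1 = 1)
u(E, Z) = -1 + E/2
x = -56/5 (x = -5 + ((3/(-1) + 33/(-15)) - 1*1) = -5 + ((3*(-1) + 33*(-1/15)) - 1) = -5 + ((-3 - 11/5) - 1) = -5 + (-26/5 - 1) = -5 - 31/5 = -56/5 ≈ -11.200)
(x + u(-6, j))**2 = (-56/5 + (-1 + (1/2)*(-6)))**2 = (-56/5 + (-1 - 3))**2 = (-56/5 - 4)**2 = (-76/5)**2 = 5776/25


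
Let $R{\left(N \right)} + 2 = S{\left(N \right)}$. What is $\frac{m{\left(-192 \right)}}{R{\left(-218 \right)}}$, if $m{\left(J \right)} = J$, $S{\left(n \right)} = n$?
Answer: $\frac{48}{55} \approx 0.87273$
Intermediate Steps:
$R{\left(N \right)} = -2 + N$
$\frac{m{\left(-192 \right)}}{R{\left(-218 \right)}} = - \frac{192}{-2 - 218} = - \frac{192}{-220} = \left(-192\right) \left(- \frac{1}{220}\right) = \frac{48}{55}$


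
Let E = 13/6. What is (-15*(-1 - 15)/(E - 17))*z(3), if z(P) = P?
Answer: -4320/89 ≈ -48.539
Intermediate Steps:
E = 13/6 (E = 13*(1/6) = 13/6 ≈ 2.1667)
(-15*(-1 - 15)/(E - 17))*z(3) = -15*(-1 - 15)/(13/6 - 17)*3 = -(-240)/(-89/6)*3 = -(-240)*(-6)/89*3 = -15*96/89*3 = -1440/89*3 = -4320/89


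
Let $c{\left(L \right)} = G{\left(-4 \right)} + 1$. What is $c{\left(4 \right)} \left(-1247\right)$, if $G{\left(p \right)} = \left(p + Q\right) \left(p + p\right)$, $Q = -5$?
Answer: $-91031$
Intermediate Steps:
$G{\left(p \right)} = 2 p \left(-5 + p\right)$ ($G{\left(p \right)} = \left(p - 5\right) \left(p + p\right) = \left(-5 + p\right) 2 p = 2 p \left(-5 + p\right)$)
$c{\left(L \right)} = 73$ ($c{\left(L \right)} = 2 \left(-4\right) \left(-5 - 4\right) + 1 = 2 \left(-4\right) \left(-9\right) + 1 = 72 + 1 = 73$)
$c{\left(4 \right)} \left(-1247\right) = 73 \left(-1247\right) = -91031$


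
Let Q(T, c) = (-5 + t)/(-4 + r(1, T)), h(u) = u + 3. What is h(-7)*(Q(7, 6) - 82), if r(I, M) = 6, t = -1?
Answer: 340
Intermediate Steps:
h(u) = 3 + u
Q(T, c) = -3 (Q(T, c) = (-5 - 1)/(-4 + 6) = -6/2 = -6*1/2 = -3)
h(-7)*(Q(7, 6) - 82) = (3 - 7)*(-3 - 82) = -4*(-85) = 340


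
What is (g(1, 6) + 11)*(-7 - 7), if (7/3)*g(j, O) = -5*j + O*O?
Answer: -340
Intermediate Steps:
g(j, O) = -15*j/7 + 3*O²/7 (g(j, O) = 3*(-5*j + O*O)/7 = 3*(-5*j + O²)/7 = 3*(O² - 5*j)/7 = -15*j/7 + 3*O²/7)
(g(1, 6) + 11)*(-7 - 7) = ((-15/7*1 + (3/7)*6²) + 11)*(-7 - 7) = ((-15/7 + (3/7)*36) + 11)*(-14) = ((-15/7 + 108/7) + 11)*(-14) = (93/7 + 11)*(-14) = (170/7)*(-14) = -340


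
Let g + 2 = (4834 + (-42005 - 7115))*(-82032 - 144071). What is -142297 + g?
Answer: 10013055159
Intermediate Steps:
g = 10013197456 (g = -2 + (4834 + (-42005 - 7115))*(-82032 - 144071) = -2 + (4834 - 49120)*(-226103) = -2 - 44286*(-226103) = -2 + 10013197458 = 10013197456)
-142297 + g = -142297 + 10013197456 = 10013055159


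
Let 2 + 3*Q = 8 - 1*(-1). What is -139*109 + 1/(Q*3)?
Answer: -106056/7 ≈ -15151.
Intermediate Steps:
Q = 7/3 (Q = -2/3 + (8 - 1*(-1))/3 = -2/3 + (8 + 1)/3 = -2/3 + (1/3)*9 = -2/3 + 3 = 7/3 ≈ 2.3333)
-139*109 + 1/(Q*3) = -139*109 + 1/((7/3)*3) = -15151 + 1/7 = -106056/7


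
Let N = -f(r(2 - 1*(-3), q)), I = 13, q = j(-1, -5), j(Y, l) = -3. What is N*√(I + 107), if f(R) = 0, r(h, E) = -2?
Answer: 0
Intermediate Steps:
q = -3
N = 0 (N = -1*0 = 0)
N*√(I + 107) = 0*√(13 + 107) = 0*√120 = 0*(2*√30) = 0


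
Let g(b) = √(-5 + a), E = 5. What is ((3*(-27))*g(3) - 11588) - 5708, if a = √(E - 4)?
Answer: -17296 - 162*I ≈ -17296.0 - 162.0*I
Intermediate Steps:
a = 1 (a = √(5 - 4) = √1 = 1)
g(b) = 2*I (g(b) = √(-5 + 1) = √(-4) = 2*I)
((3*(-27))*g(3) - 11588) - 5708 = ((3*(-27))*(2*I) - 11588) - 5708 = (-162*I - 11588) - 5708 = (-11588 - 162*I) - 5708 = -17296 - 162*I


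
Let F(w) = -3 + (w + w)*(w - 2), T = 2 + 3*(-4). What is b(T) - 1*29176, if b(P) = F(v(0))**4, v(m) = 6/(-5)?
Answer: -11209486279/390625 ≈ -28696.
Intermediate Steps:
v(m) = -6/5 (v(m) = 6*(-1/5) = -6/5)
T = -10 (T = 2 - 12 = -10)
F(w) = -3 + 2*w*(-2 + w) (F(w) = -3 + (2*w)*(-2 + w) = -3 + 2*w*(-2 + w))
b(P) = 187388721/390625 (b(P) = (-3 - 4*(-6/5) + 2*(-6/5)**2)**4 = (-3 + 24/5 + 2*(36/25))**4 = (-3 + 24/5 + 72/25)**4 = (117/25)**4 = 187388721/390625)
b(T) - 1*29176 = 187388721/390625 - 1*29176 = 187388721/390625 - 29176 = -11209486279/390625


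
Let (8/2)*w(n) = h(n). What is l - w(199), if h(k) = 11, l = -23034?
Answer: -92147/4 ≈ -23037.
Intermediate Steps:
w(n) = 11/4 (w(n) = (¼)*11 = 11/4)
l - w(199) = -23034 - 1*11/4 = -23034 - 11/4 = -92147/4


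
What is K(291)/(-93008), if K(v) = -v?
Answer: 291/93008 ≈ 0.0031288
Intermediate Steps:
K(291)/(-93008) = -1*291/(-93008) = -291*(-1/93008) = 291/93008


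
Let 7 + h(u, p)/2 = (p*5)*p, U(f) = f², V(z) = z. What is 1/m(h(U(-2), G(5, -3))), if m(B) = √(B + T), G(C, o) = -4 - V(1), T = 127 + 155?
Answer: √518/518 ≈ 0.043938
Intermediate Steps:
T = 282
G(C, o) = -5 (G(C, o) = -4 - 1*1 = -4 - 1 = -5)
h(u, p) = -14 + 10*p² (h(u, p) = -14 + 2*((p*5)*p) = -14 + 2*((5*p)*p) = -14 + 2*(5*p²) = -14 + 10*p²)
m(B) = √(282 + B) (m(B) = √(B + 282) = √(282 + B))
1/m(h(U(-2), G(5, -3))) = 1/(√(282 + (-14 + 10*(-5)²))) = 1/(√(282 + (-14 + 10*25))) = 1/(√(282 + (-14 + 250))) = 1/(√(282 + 236)) = 1/(√518) = √518/518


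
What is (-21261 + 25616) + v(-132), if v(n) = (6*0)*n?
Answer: 4355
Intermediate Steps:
v(n) = 0 (v(n) = 0*n = 0)
(-21261 + 25616) + v(-132) = (-21261 + 25616) + 0 = 4355 + 0 = 4355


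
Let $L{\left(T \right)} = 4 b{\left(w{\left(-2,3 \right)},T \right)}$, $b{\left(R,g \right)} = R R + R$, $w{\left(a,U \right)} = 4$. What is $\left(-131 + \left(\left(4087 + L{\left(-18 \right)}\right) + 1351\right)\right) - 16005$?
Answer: $-10618$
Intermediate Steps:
$b{\left(R,g \right)} = R + R^{2}$ ($b{\left(R,g \right)} = R^{2} + R = R + R^{2}$)
$L{\left(T \right)} = 80$ ($L{\left(T \right)} = 4 \cdot 4 \left(1 + 4\right) = 4 \cdot 4 \cdot 5 = 4 \cdot 20 = 80$)
$\left(-131 + \left(\left(4087 + L{\left(-18 \right)}\right) + 1351\right)\right) - 16005 = \left(-131 + \left(\left(4087 + 80\right) + 1351\right)\right) - 16005 = \left(-131 + \left(4167 + 1351\right)\right) - 16005 = \left(-131 + 5518\right) - 16005 = 5387 - 16005 = -10618$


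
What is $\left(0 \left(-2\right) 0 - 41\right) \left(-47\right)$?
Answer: $1927$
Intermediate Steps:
$\left(0 \left(-2\right) 0 - 41\right) \left(-47\right) = \left(0 \cdot 0 - 41\right) \left(-47\right) = \left(0 - 41\right) \left(-47\right) = \left(-41\right) \left(-47\right) = 1927$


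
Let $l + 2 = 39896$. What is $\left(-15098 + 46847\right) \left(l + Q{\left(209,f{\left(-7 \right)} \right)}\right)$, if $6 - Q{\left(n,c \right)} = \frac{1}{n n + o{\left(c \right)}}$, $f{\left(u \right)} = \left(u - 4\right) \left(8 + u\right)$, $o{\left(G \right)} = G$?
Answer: $\frac{55320505285251}{43670} \approx 1.2668 \cdot 10^{9}$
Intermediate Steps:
$l = 39894$ ($l = -2 + 39896 = 39894$)
$f{\left(u \right)} = \left(-4 + u\right) \left(8 + u\right)$
$Q{\left(n,c \right)} = 6 - \frac{1}{c + n^{2}}$ ($Q{\left(n,c \right)} = 6 - \frac{1}{n n + c} = 6 - \frac{1}{n^{2} + c} = 6 - \frac{1}{c + n^{2}}$)
$\left(-15098 + 46847\right) \left(l + Q{\left(209,f{\left(-7 \right)} \right)}\right) = \left(-15098 + 46847\right) \left(39894 + \frac{-1 + 6 \left(-32 + \left(-7\right)^{2} + 4 \left(-7\right)\right) + 6 \cdot 209^{2}}{\left(-32 + \left(-7\right)^{2} + 4 \left(-7\right)\right) + 209^{2}}\right) = 31749 \left(39894 + \frac{-1 + 6 \left(-32 + 49 - 28\right) + 6 \cdot 43681}{\left(-32 + 49 - 28\right) + 43681}\right) = 31749 \left(39894 + \frac{-1 + 6 \left(-11\right) + 262086}{-11 + 43681}\right) = 31749 \left(39894 + \frac{-1 - 66 + 262086}{43670}\right) = 31749 \left(39894 + \frac{1}{43670} \cdot 262019\right) = 31749 \left(39894 + \frac{262019}{43670}\right) = 31749 \cdot \frac{1742432999}{43670} = \frac{55320505285251}{43670}$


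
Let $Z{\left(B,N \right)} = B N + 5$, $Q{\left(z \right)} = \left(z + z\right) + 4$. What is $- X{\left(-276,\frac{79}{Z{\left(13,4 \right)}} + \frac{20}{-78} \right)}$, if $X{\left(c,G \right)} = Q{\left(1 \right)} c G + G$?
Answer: $\frac{461745}{247} \approx 1869.4$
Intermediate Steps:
$Q{\left(z \right)} = 4 + 2 z$ ($Q{\left(z \right)} = 2 z + 4 = 4 + 2 z$)
$Z{\left(B,N \right)} = 5 + B N$
$X{\left(c,G \right)} = G + 6 G c$ ($X{\left(c,G \right)} = \left(4 + 2 \cdot 1\right) c G + G = \left(4 + 2\right) c G + G = 6 c G + G = 6 G c + G = G + 6 G c$)
$- X{\left(-276,\frac{79}{Z{\left(13,4 \right)}} + \frac{20}{-78} \right)} = - \left(\frac{79}{5 + 13 \cdot 4} + \frac{20}{-78}\right) \left(1 + 6 \left(-276\right)\right) = - \left(\frac{79}{5 + 52} + 20 \left(- \frac{1}{78}\right)\right) \left(1 - 1656\right) = - \left(\frac{79}{57} - \frac{10}{39}\right) \left(-1655\right) = - \frac{279 \left(-1655\right)}{247} = \left(-1\right) \left(- \frac{461745}{247}\right) = \frac{461745}{247}$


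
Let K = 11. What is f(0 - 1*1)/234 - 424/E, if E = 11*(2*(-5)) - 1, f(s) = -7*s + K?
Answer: 5623/1443 ≈ 3.8967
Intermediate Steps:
f(s) = 11 - 7*s (f(s) = -7*s + 11 = 11 - 7*s)
E = -111 (E = 11*(-10) - 1 = -110 - 1 = -111)
f(0 - 1*1)/234 - 424/E = (11 - 7*(0 - 1*1))/234 - 424/(-111) = (11 - 7*(0 - 1))*(1/234) - 424*(-1/111) = (11 - 7*(-1))*(1/234) + 424/111 = (11 + 7)*(1/234) + 424/111 = 18*(1/234) + 424/111 = 1/13 + 424/111 = 5623/1443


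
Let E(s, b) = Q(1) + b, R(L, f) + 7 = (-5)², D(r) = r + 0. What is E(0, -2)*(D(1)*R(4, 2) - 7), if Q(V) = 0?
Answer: -22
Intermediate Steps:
D(r) = r
R(L, f) = 18 (R(L, f) = -7 + (-5)² = -7 + 25 = 18)
E(s, b) = b (E(s, b) = 0 + b = b)
E(0, -2)*(D(1)*R(4, 2) - 7) = -2*(1*18 - 7) = -2*(18 - 7) = -2*11 = -22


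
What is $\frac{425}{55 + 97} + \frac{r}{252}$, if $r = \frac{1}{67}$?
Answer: $\frac{1793963}{641592} \approx 2.7961$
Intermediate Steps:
$r = \frac{1}{67} \approx 0.014925$
$\frac{425}{55 + 97} + \frac{r}{252} = \frac{425}{55 + 97} + \frac{1}{67 \cdot 252} = \frac{425}{152} + \frac{1}{67} \cdot \frac{1}{252} = 425 \cdot \frac{1}{152} + \frac{1}{16884} = \frac{425}{152} + \frac{1}{16884} = \frac{1793963}{641592}$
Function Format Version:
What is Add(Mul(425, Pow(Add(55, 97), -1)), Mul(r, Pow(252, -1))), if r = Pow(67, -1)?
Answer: Rational(1793963, 641592) ≈ 2.7961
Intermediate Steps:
r = Rational(1, 67) ≈ 0.014925
Add(Mul(425, Pow(Add(55, 97), -1)), Mul(r, Pow(252, -1))) = Add(Mul(425, Pow(Add(55, 97), -1)), Mul(Rational(1, 67), Pow(252, -1))) = Add(Mul(425, Pow(152, -1)), Mul(Rational(1, 67), Rational(1, 252))) = Add(Mul(425, Rational(1, 152)), Rational(1, 16884)) = Add(Rational(425, 152), Rational(1, 16884)) = Rational(1793963, 641592)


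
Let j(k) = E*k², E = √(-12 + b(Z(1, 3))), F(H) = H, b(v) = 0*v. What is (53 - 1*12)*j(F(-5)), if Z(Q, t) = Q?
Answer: 2050*I*√3 ≈ 3550.7*I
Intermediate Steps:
b(v) = 0
E = 2*I*√3 (E = √(-12 + 0) = √(-12) = 2*I*√3 ≈ 3.4641*I)
j(k) = 2*I*√3*k² (j(k) = (2*I*√3)*k² = 2*I*√3*k²)
(53 - 1*12)*j(F(-5)) = (53 - 1*12)*(2*I*√3*(-5)²) = (53 - 12)*(2*I*√3*25) = 41*(50*I*√3) = 2050*I*√3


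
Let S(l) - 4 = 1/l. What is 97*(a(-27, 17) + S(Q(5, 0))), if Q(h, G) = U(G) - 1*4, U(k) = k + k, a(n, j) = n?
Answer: -9021/4 ≈ -2255.3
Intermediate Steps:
U(k) = 2*k
Q(h, G) = -4 + 2*G (Q(h, G) = 2*G - 1*4 = 2*G - 4 = -4 + 2*G)
S(l) = 4 + 1/l
97*(a(-27, 17) + S(Q(5, 0))) = 97*(-27 + (4 + 1/(-4 + 2*0))) = 97*(-27 + (4 + 1/(-4 + 0))) = 97*(-27 + (4 + 1/(-4))) = 97*(-27 + (4 - 1/4)) = 97*(-27 + 15/4) = 97*(-93/4) = -9021/4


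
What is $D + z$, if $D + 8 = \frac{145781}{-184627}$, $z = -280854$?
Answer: $- \frac{51854854255}{184627} \approx -2.8086 \cdot 10^{5}$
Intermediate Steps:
$D = - \frac{1622797}{184627}$ ($D = -8 + \frac{145781}{-184627} = -8 + 145781 \left(- \frac{1}{184627}\right) = -8 - \frac{145781}{184627} = - \frac{1622797}{184627} \approx -8.7896$)
$D + z = - \frac{1622797}{184627} - 280854 = - \frac{51854854255}{184627}$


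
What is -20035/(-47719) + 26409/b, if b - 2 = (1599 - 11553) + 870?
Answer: -1078253201/433383958 ≈ -2.4880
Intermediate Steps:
b = -9082 (b = 2 + ((1599 - 11553) + 870) = 2 + (-9954 + 870) = 2 - 9084 = -9082)
-20035/(-47719) + 26409/b = -20035/(-47719) + 26409/(-9082) = -20035*(-1/47719) + 26409*(-1/9082) = 20035/47719 - 26409/9082 = -1078253201/433383958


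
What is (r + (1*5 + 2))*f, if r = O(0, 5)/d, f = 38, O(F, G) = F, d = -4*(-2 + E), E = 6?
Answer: 266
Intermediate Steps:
d = -16 (d = -4*(-2 + 6) = -4*4 = -16)
r = 0 (r = 0/(-16) = 0*(-1/16) = 0)
(r + (1*5 + 2))*f = (0 + (1*5 + 2))*38 = (0 + (5 + 2))*38 = (0 + 7)*38 = 7*38 = 266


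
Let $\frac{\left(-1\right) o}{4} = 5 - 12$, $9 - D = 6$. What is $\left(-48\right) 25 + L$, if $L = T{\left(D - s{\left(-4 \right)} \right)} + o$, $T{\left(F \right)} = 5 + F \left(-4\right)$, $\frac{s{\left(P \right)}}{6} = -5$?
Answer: $-1299$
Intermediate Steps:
$D = 3$ ($D = 9 - 6 = 3$)
$s{\left(P \right)} = -30$ ($s{\left(P \right)} = 6 \left(-5\right) = -30$)
$T{\left(F \right)} = 5 - 4 F$
$o = 28$ ($o = - 4 \left(5 - 12\right) = \left(-4\right) \left(-7\right) = 28$)
$L = -99$ ($L = \left(5 - 4 \left(3 - -30\right)\right) + 28 = \left(5 - 4 \left(3 + 30\right)\right) + 28 = \left(5 - 132\right) + 28 = -127 + 28 = -99$)
$\left(-48\right) 25 + L = \left(-48\right) 25 - 99 = -1200 - 99 = -1299$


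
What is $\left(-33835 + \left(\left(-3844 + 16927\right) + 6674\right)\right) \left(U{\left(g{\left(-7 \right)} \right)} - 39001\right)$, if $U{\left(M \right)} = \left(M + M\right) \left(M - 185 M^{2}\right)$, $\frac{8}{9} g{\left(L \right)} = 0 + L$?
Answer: $- \frac{255559278449}{128} \approx -1.9966 \cdot 10^{9}$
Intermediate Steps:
$g{\left(L \right)} = \frac{9 L}{8}$ ($g{\left(L \right)} = \frac{9 \left(0 + L\right)}{8} = \frac{9 L}{8}$)
$U{\left(M \right)} = 2 M \left(M - 185 M^{2}\right)$
$\left(-33835 + \left(\left(-3844 + 16927\right) + 6674\right)\right) \left(U{\left(g{\left(-7 \right)} \right)} - 39001\right) = \left(-33835 + \left(\left(-3844 + 16927\right) + 6674\right)\right) \left(\left(\frac{9}{8} \left(-7\right)\right)^{2} \left(2 - 370 \cdot \frac{9}{8} \left(-7\right)\right) - 39001\right) = \left(-33835 + \left(13083 + 6674\right)\right) \left(\left(- \frac{63}{8}\right)^{2} \left(2 - - \frac{11655}{4}\right) - 39001\right) = \left(-33835 + 19757\right) \left(\frac{3969 \left(2 + \frac{11655}{4}\right)}{64} - 39001\right) = - 14078 \left(\frac{3969}{64} \cdot \frac{11663}{4} - 39001\right) = - 14078 \left(\frac{46290447}{256} - 39001\right) = \left(-14078\right) \frac{36306191}{256} = - \frac{255559278449}{128}$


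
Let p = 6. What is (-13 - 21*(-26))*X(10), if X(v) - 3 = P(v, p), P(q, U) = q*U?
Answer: 33579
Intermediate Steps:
P(q, U) = U*q
X(v) = 3 + 6*v
(-13 - 21*(-26))*X(10) = (-13 - 21*(-26))*(3 + 6*10) = (-13 + 546)*(3 + 60) = 533*63 = 33579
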